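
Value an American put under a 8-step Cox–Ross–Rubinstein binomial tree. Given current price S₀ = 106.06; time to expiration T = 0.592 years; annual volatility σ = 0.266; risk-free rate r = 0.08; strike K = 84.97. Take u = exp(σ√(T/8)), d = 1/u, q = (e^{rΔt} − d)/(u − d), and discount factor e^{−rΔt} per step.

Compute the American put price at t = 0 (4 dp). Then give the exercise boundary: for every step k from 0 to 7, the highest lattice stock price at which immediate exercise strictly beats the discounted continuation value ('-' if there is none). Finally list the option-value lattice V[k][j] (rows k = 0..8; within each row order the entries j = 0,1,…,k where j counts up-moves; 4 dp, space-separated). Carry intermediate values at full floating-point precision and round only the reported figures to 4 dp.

price = 0.9387
boundary = - - - - - - 68.7067 73.8625
tree:
0.9387
1.6243 0.3239
2.7522 0.6136 0.0633
4.5454 1.1474 0.1335 0.0000
7.2704 2.1107 0.2815 0.0000 0.0000
11.1648 3.7998 0.5936 0.0000 0.0000 0.0000
16.2633 6.6399 1.2517 0.0000 0.0000 0.0000 0.0000
21.0593 11.1075 2.6392 0.0000 0.0000 0.0000 0.0000 0.0000
25.5205 16.2633 5.5647 0.0000 0.0000 0.0000 0.0000 0.0000 0.0000

Δt=0.07400  u=1.07504  d=0.93020  q=0.52291  discount=0.99410
step 8 (expiry): payoffs max(K−S,0) = 25.5205 16.2633 5.5647 0.0000 0.0000 0.0000 0.0000 0.0000 0.0000
step 7: (k=7,j=0): S=63.9107, (K−S)⁺=21.0593, hold=20.5578 ⇒ V=21.0593 exercise | (k=7,j=1): S=73.8625, (K−S)⁺=11.1075, hold=10.6059 ⇒ V=11.1075 exercise | (k=7,j=2): S=85.3641, (K−S)⁺=0.0000, hold=2.6392 ⇒ V=2.6392 continue | (k=7,j=3): S=98.6566, (K−S)⁺=0.0000, hold=0.0000 ⇒ V=0.0000 continue | (k=7,j=4): S=114.0190, (K−S)⁺=0.0000, hold=0.0000 ⇒ V=0.0000 continue | (k=7,j=5): S=131.7735, (K−S)⁺=0.0000, hold=0.0000 ⇒ V=0.0000 continue | (k=7,j=6): S=152.2927, (K−S)⁺=0.0000, hold=0.0000 ⇒ V=0.0000 continue | (k=7,j=7): S=176.0070, (K−S)⁺=0.0000, hold=0.0000 ⇒ V=0.0000 continue  boundary S*=73.8625
step 6: (k=6,j=0): S=68.7067, (K−S)⁺=16.2633, hold=15.7618 ⇒ V=16.2633 exercise | (k=6,j=1): S=79.4053, (K−S)⁺=5.5647, hold=6.6399 ⇒ V=6.6399 continue | (k=6,j=2): S=91.7700, (K−S)⁺=0.0000, hold=1.2517 ⇒ V=1.2517 continue | (k=6,j=3): S=106.0600, (K−S)⁺=0.0000, hold=0.0000 ⇒ V=0.0000 continue | (k=6,j=4): S=122.5752, (K−S)⁺=0.0000, hold=0.0000 ⇒ V=0.0000 continue | (k=6,j=5): S=141.6620, (K−S)⁺=0.0000, hold=0.0000 ⇒ V=0.0000 continue | (k=6,j=6): S=163.7210, (K−S)⁺=0.0000, hold=0.0000 ⇒ V=0.0000 continue  boundary S*=68.7067
step 5: (k=5,j=0): S=73.8625, (K−S)⁺=11.1075, hold=11.1648 ⇒ V=11.1648 continue | (k=5,j=1): S=85.3641, (K−S)⁺=0.0000, hold=3.7998 ⇒ V=3.7998 continue | (k=5,j=2): S=98.6566, (K−S)⁺=0.0000, hold=0.5936 ⇒ V=0.5936 continue | (k=5,j=3): S=114.0190, (K−S)⁺=0.0000, hold=0.0000 ⇒ V=0.0000 continue | (k=5,j=4): S=131.7735, (K−S)⁺=0.0000, hold=0.0000 ⇒ V=0.0000 continue | (k=5,j=5): S=152.2927, (K−S)⁺=0.0000, hold=0.0000 ⇒ V=0.0000 continue  boundary S*=-
step 4: (k=4,j=0): S=79.4053, (K−S)⁺=5.5647, hold=7.2704 ⇒ V=7.2704 continue | (k=4,j=1): S=91.7700, (K−S)⁺=0.0000, hold=2.1107 ⇒ V=2.1107 continue | (k=4,j=2): S=106.0600, (K−S)⁺=0.0000, hold=0.2815 ⇒ V=0.2815 continue | (k=4,j=3): S=122.5752, (K−S)⁺=0.0000, hold=0.0000 ⇒ V=0.0000 continue | (k=4,j=4): S=141.6620, (K−S)⁺=0.0000, hold=0.0000 ⇒ V=0.0000 continue  boundary S*=-
step 3: (k=3,j=0): S=85.3641, (K−S)⁺=0.0000, hold=4.5454 ⇒ V=4.5454 continue | (k=3,j=1): S=98.6566, (K−S)⁺=0.0000, hold=1.1474 ⇒ V=1.1474 continue | (k=3,j=2): S=114.0190, (K−S)⁺=0.0000, hold=0.1335 ⇒ V=0.1335 continue | (k=3,j=3): S=131.7735, (K−S)⁺=0.0000, hold=0.0000 ⇒ V=0.0000 continue  boundary S*=-
step 2: (k=2,j=0): S=91.7700, (K−S)⁺=0.0000, hold=2.7522 ⇒ V=2.7522 continue | (k=2,j=1): S=106.0600, (K−S)⁺=0.0000, hold=0.6136 ⇒ V=0.6136 continue | (k=2,j=2): S=122.5752, (K−S)⁺=0.0000, hold=0.0633 ⇒ V=0.0633 continue  boundary S*=-
step 1: (k=1,j=0): S=98.6566, (K−S)⁺=0.0000, hold=1.6243 ⇒ V=1.6243 continue | (k=1,j=1): S=114.0190, (K−S)⁺=0.0000, hold=0.3239 ⇒ V=0.3239 continue  boundary S*=-
step 0: (k=0,j=0): S=106.0600, (K−S)⁺=0.0000, hold=0.9387 ⇒ V=0.9387 continue  boundary S*=-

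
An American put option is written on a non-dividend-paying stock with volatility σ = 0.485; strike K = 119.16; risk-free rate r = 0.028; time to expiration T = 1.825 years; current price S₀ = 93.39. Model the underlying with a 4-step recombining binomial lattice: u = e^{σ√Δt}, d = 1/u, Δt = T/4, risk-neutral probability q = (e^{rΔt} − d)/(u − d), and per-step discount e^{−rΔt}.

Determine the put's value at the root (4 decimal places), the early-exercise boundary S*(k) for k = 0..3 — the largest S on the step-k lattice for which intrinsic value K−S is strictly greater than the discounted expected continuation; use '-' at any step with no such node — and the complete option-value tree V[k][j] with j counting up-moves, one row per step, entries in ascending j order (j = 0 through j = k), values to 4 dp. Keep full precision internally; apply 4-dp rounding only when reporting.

Δt=0.45625, u=1.38763, d=0.72065, q=0.43810, disc=e^(-rΔt)=0.98731
k=4 terminal: V=max(K-S,0) → 93.9715 70.6590 25.7700 0.0000 0.0000
k=3: j=0 S=34.9524 intr=84.2076 cont=82.6951 V=84.2076[EX]; j=1 S=67.3017 intr=51.8583 cont=50.3458 V=51.8583[EX]; j=2 S=129.5911 intr=0.0000 cont=14.2963 V=14.2963[hold]; j=3 S=249.5309 intr=0.0000 cont=0.0000 V=0.0000[hold]  S*(3)=67.3017
k=2: j=0 S=48.5010 intr=70.6590 cont=69.1464 V=70.6590[EX]; j=1 S=93.3900 intr=25.7700 cont=34.9530 V=34.9530[hold]; j=2 S=179.8248 intr=0.0000 cont=7.9311 V=7.9311[hold]  S*(2)=48.5010
k=1: j=0 S=67.3017 intr=51.8583 cont=54.3178 V=54.3178[hold]; j=1 S=129.5911 intr=0.0000 cont=22.8213 V=22.8213[hold]  S*(1)=-
k=0: j=0 S=93.3900 intr=25.7700 cont=40.0048 V=40.0048[hold]  S*(0)=-

price = 40.0048
boundary = - - 48.5010 67.3017
tree:
40.0048
54.3178 22.8213
70.6590 34.9530 7.9311
84.2076 51.8583 14.2963 0.0000
93.9715 70.6590 25.7700 0.0000 0.0000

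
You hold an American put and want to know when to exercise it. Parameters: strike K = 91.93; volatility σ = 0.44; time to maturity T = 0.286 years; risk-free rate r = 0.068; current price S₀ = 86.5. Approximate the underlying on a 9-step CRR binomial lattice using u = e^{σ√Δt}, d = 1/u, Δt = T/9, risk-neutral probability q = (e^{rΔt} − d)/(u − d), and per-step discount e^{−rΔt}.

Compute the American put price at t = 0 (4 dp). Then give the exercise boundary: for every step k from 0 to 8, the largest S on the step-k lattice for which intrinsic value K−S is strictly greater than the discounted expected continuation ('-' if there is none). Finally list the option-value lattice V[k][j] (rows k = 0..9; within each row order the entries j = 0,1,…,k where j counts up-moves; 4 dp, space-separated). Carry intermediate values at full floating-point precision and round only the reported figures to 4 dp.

Δt=0.03178, u=1.08159, d=0.92456, q=0.49418, disc=e^(-rΔt)=0.99784
k=9 terminal: V=max(K-S,0) → 49.2290 41.9764 33.4921 23.5666 11.9554 0.0000 0.0000 0.0000 0.0000 0.0000
k=8: j=0 S=46.1851 intr=45.7449 cont=45.5464 V=45.7449[EX]; j=1 S=54.0295 intr=37.9005 cont=37.7021 V=37.9005[EX]; j=2 S=63.2061 intr=28.7239 cont=28.5254 V=28.7239[EX]; j=3 S=73.9414 intr=17.9886 cont=17.7902 V=17.9886[EX]; j=4 S=86.5000 intr=5.4300 cont=6.0343 V=6.0343[hold]; j=5 S=101.1916 intr=0.0000 cont=0.0000 V=0.0000[hold]; j=6 S=118.3786 intr=0.0000 cont=0.0000 V=0.0000[hold]; j=7 S=138.4846 intr=0.0000 cont=0.0000 V=0.0000[hold]; j=8 S=162.0056 intr=0.0000 cont=0.0000 V=0.0000[hold]  S*(8)=73.9414
k=7: j=0 S=49.9536 intr=41.9764 cont=41.7780 V=41.9764[EX]; j=1 S=58.4379 intr=33.4921 cont=33.2936 V=33.4921[EX]; j=2 S=68.3634 intr=23.5666 cont=23.3682 V=23.5666[EX]; j=3 S=79.9746 intr=11.9554 cont=12.0550 V=12.0550[hold]; j=4 S=93.5579 intr=0.0000 cont=3.0457 V=3.0457[hold]; j=5 S=109.4483 intr=0.0000 cont=0.0000 V=0.0000[hold]; j=6 S=128.0375 intr=0.0000 cont=0.0000 V=0.0000[hold]; j=7 S=149.7841 intr=0.0000 cont=0.0000 V=0.0000[hold]  S*(7)=68.3634
k=6: j=0 S=54.0295 intr=37.9005 cont=37.7021 V=37.9005[EX]; j=1 S=63.2061 intr=28.7239 cont=28.5254 V=28.7239[EX]; j=2 S=73.9414 intr=17.9886 cont=17.8393 V=17.9886[EX]; j=3 S=86.5000 intr=5.4300 cont=7.5864 V=7.5864[hold]; j=4 S=101.1916 intr=0.0000 cont=1.5373 V=1.5373[hold]; j=5 S=118.3786 intr=0.0000 cont=0.0000 V=0.0000[hold]; j=6 S=138.4846 intr=0.0000 cont=0.0000 V=0.0000[hold]  S*(6)=73.9414
k=5: j=0 S=58.4379 intr=33.4921 cont=33.2936 V=33.4921[EX]; j=1 S=68.3634 intr=23.5666 cont=23.3682 V=23.5666[EX]; j=2 S=79.9746 intr=11.9554 cont=12.8203 V=12.8203[hold]; j=3 S=93.5579 intr=0.0000 cont=4.5871 V=4.5871[hold]; j=4 S=109.4483 intr=0.0000 cont=0.7759 V=0.7759[hold]; j=5 S=128.0375 intr=0.0000 cont=0.0000 V=0.0000[hold]  S*(5)=68.3634
k=4: j=0 S=63.2061 intr=28.7239 cont=28.5254 V=28.7239[EX]; j=1 S=73.9414 intr=17.9886 cont=18.2167 V=18.2167[hold]; j=2 S=86.5000 intr=5.4300 cont=8.7328 V=8.7328[hold]; j=3 S=101.1916 intr=0.0000 cont=2.6979 V=2.6979[hold]; j=4 S=118.3786 intr=0.0000 cont=0.3916 V=0.3916[hold]  S*(4)=63.2061
k=3: j=0 S=68.3634 intr=23.5666 cont=23.4807 V=23.5666[EX]; j=1 S=79.9746 intr=11.9554 cont=13.5007 V=13.5007[hold]; j=2 S=93.5579 intr=0.0000 cont=5.7381 V=5.7381[hold]; j=3 S=109.4483 intr=0.0000 cont=1.5548 V=1.5548[hold]  S*(3)=68.3634
k=2: j=0 S=73.9414 intr=17.9886 cont=18.5522 V=18.5522[hold]; j=1 S=86.5000 intr=5.4300 cont=9.6437 V=9.6437[hold]; j=2 S=101.1916 intr=0.0000 cont=3.6629 V=3.6629[hold]  S*(2)=-
k=1: j=0 S=79.9746 intr=11.9554 cont=14.1193 V=14.1193[hold]; j=1 S=93.5579 intr=0.0000 cont=6.6737 V=6.6737[hold]  S*(1)=-
k=0: j=0 S=86.5000 intr=5.4300 cont=10.4173 V=10.4173[hold]  S*(0)=-

price = 10.4173
boundary = - - - 68.3634 63.2061 68.3634 73.9414 68.3634 73.9414
tree:
10.4173
14.1193 6.6737
18.5522 9.6437 3.6629
23.5666 13.5007 5.7381 1.5548
28.7239 18.2167 8.7328 2.6979 0.3916
33.4921 23.5666 12.8203 4.5871 0.7759 0.0000
37.9005 28.7239 17.9886 7.5864 1.5373 0.0000 0.0000
41.9764 33.4921 23.5666 12.0550 3.0457 0.0000 0.0000 0.0000
45.7449 37.9005 28.7239 17.9886 6.0343 0.0000 0.0000 0.0000 0.0000
49.2290 41.9764 33.4921 23.5666 11.9554 0.0000 0.0000 0.0000 0.0000 0.0000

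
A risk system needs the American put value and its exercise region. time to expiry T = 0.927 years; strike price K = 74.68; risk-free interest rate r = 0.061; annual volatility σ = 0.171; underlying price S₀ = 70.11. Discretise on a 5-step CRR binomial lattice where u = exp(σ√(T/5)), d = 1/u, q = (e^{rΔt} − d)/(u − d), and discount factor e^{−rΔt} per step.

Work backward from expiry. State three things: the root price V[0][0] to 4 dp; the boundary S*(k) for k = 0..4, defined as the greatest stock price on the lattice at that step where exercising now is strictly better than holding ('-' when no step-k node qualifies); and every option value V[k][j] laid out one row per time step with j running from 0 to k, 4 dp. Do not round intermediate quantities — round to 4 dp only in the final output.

Δt=0.18540  u=1.07641  d=0.92902  q=0.55877  discount=0.98875
step 5 (expiry): payoffs max(K−S,0) = 26.1628 18.4654 9.5467 0.0000 0.0000 0.0000
step 4: (k=4,j=0): S=52.2243, (K−S)⁺=22.4557, hold=21.6159 ⇒ V=22.4557 exercise | (k=4,j=1): S=60.5099, (K−S)⁺=14.1701, hold=13.3303 ⇒ V=14.1701 exercise | (k=4,j=2): S=70.1100, (K−S)⁺=4.5700, hold=4.1649 ⇒ V=4.5700 exercise | (k=4,j=3): S=81.2332, (K−S)⁺=0.0000, hold=0.0000 ⇒ V=0.0000 continue | (k=4,j=4): S=94.1212, (K−S)⁺=0.0000, hold=0.0000 ⇒ V=0.0000 continue  boundary S*=70.1100
step 3: (k=3,j=0): S=56.2146, (K−S)⁺=18.4654, hold=17.6255 ⇒ V=18.4654 exercise | (k=3,j=1): S=65.1333, (K−S)⁺=9.5467, hold=8.7069 ⇒ V=9.5467 exercise | (k=3,j=2): S=75.4669, (K−S)⁺=0.0000, hold=1.9938 ⇒ V=1.9938 continue | (k=3,j=3): S=87.4401, (K−S)⁺=0.0000, hold=0.0000 ⇒ V=0.0000 continue  boundary S*=65.1333
step 2: (k=2,j=0): S=60.5099, (K−S)⁺=14.1701, hold=13.3303 ⇒ V=14.1701 exercise | (k=2,j=1): S=70.1100, (K−S)⁺=4.5700, hold=5.2665 ⇒ V=5.2665 continue | (k=2,j=2): S=81.2332, (K−S)⁺=0.0000, hold=0.8698 ⇒ V=0.8698 continue  boundary S*=60.5099
step 1: (k=1,j=0): S=65.1333, (K−S)⁺=9.5467, hold=9.0916 ⇒ V=9.5467 exercise | (k=1,j=1): S=75.4669, (K−S)⁺=0.0000, hold=2.7782 ⇒ V=2.7782 continue  boundary S*=65.1333
step 0: (k=0,j=0): S=70.1100, (K−S)⁺=4.5700, hold=5.6998 ⇒ V=5.6998 continue  boundary S*=-

price = 5.6998
boundary = - 65.1333 60.5099 65.1333 70.1100
tree:
5.6998
9.5467 2.7782
14.1701 5.2665 0.8698
18.4654 9.5467 1.9938 0.0000
22.4557 14.1701 4.5700 0.0000 0.0000
26.1628 18.4654 9.5467 0.0000 0.0000 0.0000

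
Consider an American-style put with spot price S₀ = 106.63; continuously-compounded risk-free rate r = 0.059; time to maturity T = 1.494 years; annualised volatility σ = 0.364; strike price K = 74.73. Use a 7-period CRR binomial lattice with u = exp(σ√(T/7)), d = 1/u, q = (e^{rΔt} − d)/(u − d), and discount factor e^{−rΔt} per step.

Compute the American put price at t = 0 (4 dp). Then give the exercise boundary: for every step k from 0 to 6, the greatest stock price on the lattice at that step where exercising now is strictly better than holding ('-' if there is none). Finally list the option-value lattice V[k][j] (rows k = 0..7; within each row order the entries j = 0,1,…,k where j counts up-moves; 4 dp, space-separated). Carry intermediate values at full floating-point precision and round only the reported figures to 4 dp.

Δt=0.21343, u=1.18313, d=0.84522, q=0.49556, disc=e^(-rΔt)=0.98749
k=7 terminal: V=max(K-S,0) → 41.8708 28.7340 10.3451 0.0000 0.0000 0.0000 0.0000 0.0000
k=6: j=0 S=38.8766 intr=35.8534 cont=34.9182 V=35.8534[EX]; j=1 S=54.4192 intr=20.3108 cont=19.3757 V=20.3108[EX]; j=2 S=76.1756 intr=0.0000 cont=5.1532 V=5.1532[hold]; j=3 S=106.6300 intr=0.0000 cont=0.0000 V=0.0000[hold]; j=4 S=149.2598 intr=0.0000 cont=0.0000 V=0.0000[hold]; j=5 S=208.9328 intr=0.0000 cont=0.0000 V=0.0000[hold]; j=6 S=292.4625 intr=0.0000 cont=0.0000 V=0.0000[hold]  S*(6)=54.4192
k=5: j=0 S=45.9960 intr=28.7340 cont=27.7988 V=28.7340[EX]; j=1 S=64.3849 intr=10.3451 cont=12.6391 V=12.6391[hold]; j=2 S=90.1255 intr=0.0000 cont=2.5670 V=2.5670[hold]; j=3 S=126.1570 intr=0.0000 cont=0.0000 V=0.0000[hold]; j=4 S=176.5935 intr=0.0000 cont=0.0000 V=0.0000[hold]; j=5 S=247.1943 intr=0.0000 cont=0.0000 V=0.0000[hold]  S*(5)=45.9960
k=4: j=0 S=54.4192 intr=20.3108 cont=20.4983 V=20.4983[hold]; j=1 S=76.1756 intr=0.0000 cont=7.5521 V=7.5521[hold]; j=2 S=106.6300 intr=0.0000 cont=1.2787 V=1.2787[hold]; j=3 S=149.2598 intr=0.0000 cont=0.0000 V=0.0000[hold]; j=4 S=208.9328 intr=0.0000 cont=0.0000 V=0.0000[hold]  S*(4)=-
k=3: j=0 S=64.3849 intr=10.3451 cont=13.9065 V=13.9065[hold]; j=1 S=90.1255 intr=0.0000 cont=4.3876 V=4.3876[hold]; j=2 S=126.1570 intr=0.0000 cont=0.6369 V=0.6369[hold]; j=3 S=176.5935 intr=0.0000 cont=0.0000 V=0.0000[hold]  S*(3)=-
k=2: j=0 S=76.1756 intr=0.0000 cont=9.0743 V=9.0743[hold]; j=1 S=106.6300 intr=0.0000 cont=2.4973 V=2.4973[hold]; j=2 S=149.2598 intr=0.0000 cont=0.3173 V=0.3173[hold]  S*(2)=-
k=1: j=0 S=90.1255 intr=0.0000 cont=5.7423 V=5.7423[hold]; j=1 S=126.1570 intr=0.0000 cont=1.3992 V=1.3992[hold]  S*(1)=-
k=0: j=0 S=106.6300 intr=0.0000 cont=3.5451 V=3.5451[hold]  S*(0)=-

price = 3.5451
boundary = - - - - - 45.9960 54.4192
tree:
3.5451
5.7423 1.3992
9.0743 2.4973 0.3173
13.9065 4.3876 0.6369 0.0000
20.4983 7.5521 1.2787 0.0000 0.0000
28.7340 12.6391 2.5670 0.0000 0.0000 0.0000
35.8534 20.3108 5.1532 0.0000 0.0000 0.0000 0.0000
41.8708 28.7340 10.3451 0.0000 0.0000 0.0000 0.0000 0.0000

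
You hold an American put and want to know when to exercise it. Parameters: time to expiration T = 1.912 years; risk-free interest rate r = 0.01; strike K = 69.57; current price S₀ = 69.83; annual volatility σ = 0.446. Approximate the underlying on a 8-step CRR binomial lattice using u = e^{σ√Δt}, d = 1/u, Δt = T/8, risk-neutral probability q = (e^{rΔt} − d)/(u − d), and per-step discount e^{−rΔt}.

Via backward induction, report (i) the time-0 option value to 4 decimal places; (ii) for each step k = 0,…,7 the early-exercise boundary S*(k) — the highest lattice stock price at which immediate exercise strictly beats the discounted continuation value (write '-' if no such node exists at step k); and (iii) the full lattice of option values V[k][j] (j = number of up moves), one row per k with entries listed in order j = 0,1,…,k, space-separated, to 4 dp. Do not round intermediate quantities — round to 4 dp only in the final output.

price = 15.6573
boundary = - - - - 29.1924 36.3047 45.1498 56.1499
tree:
15.6573
20.8816 9.3847
26.9986 13.5506 4.3664
33.6845 19.0081 6.9831 1.2062
40.3776 25.7205 10.9428 2.2030 0.0000
46.0966 33.2653 16.6782 4.0234 0.0000 0.0000
50.6951 40.3776 24.4202 7.3480 0.0000 0.0000 0.0000
54.3928 46.0966 33.2653 13.4201 0.0000 0.0000 0.0000 0.0000
57.3661 50.6951 40.3776 24.4202 0.0000 0.0000 0.0000 0.0000 0.0000

params: Δt=0.23900 u=1.24364 d=0.80409 q=0.45115 e^(-rΔt)=0.99761
t_8 payoffs: 57.3661 50.6951 40.3776 24.4202 0.0000 0.0000 0.0000 0.0000 0.0000
t_7: node(7,0) S=15.1772 payoff=54.3928 vs cont=54.2268 → 54.3928 [stop]  node(7,1) S=23.4734 payoff=46.0966 vs cont=45.9305 → 46.0966 [stop]  node(7,2) S=36.3047 payoff=33.2653 vs cont=33.0992 → 33.2653 [stop]  node(7,3) S=56.1499 payoff=13.4201 vs cont=13.3710 → 13.4201 [stop]  node(7,4) S=86.8431 payoff=0.0000 vs cont=0.0000 → 0.0000 [wait]  node(7,5) S=134.3140 payoff=0.0000 vs cont=0.0000 → 0.0000 [wait]  node(7,6) S=207.7339 payoff=0.0000 vs cont=0.0000 → 0.0000 [wait]  node(7,7) S=321.2872 payoff=0.0000 vs cont=0.0000 → 0.0000 [wait]  ⇒ S*(7)=56.1499
t_6: node(6,0) S=18.8749 payoff=50.6951 vs cont=50.5291 → 50.6951 [stop]  node(6,1) S=29.1924 payoff=40.3776 vs cont=40.2115 → 40.3776 [stop]  node(6,2) S=45.1498 payoff=24.4202 vs cont=24.2541 → 24.4202 [stop]  node(6,3) S=69.8300 payoff=0.0000 vs cont=7.3480 → 7.3480 [wait]  node(6,4) S=108.0011 payoff=0.0000 vs cont=0.0000 → 0.0000 [wait]  node(6,5) S=167.0376 payoff=0.0000 vs cont=0.0000 → 0.0000 [wait]  node(6,6) S=258.3452 payoff=0.0000 vs cont=0.0000 → 0.0000 [wait]  ⇒ S*(6)=45.1498
t_5: node(5,0) S=23.4734 payoff=46.0966 vs cont=45.9305 → 46.0966 [stop]  node(5,1) S=36.3047 payoff=33.2653 vs cont=33.0992 → 33.2653 [stop]  node(5,2) S=56.1499 payoff=13.4201 vs cont=16.6782 → 16.6782 [wait]  node(5,3) S=86.8431 payoff=0.0000 vs cont=4.0234 → 4.0234 [wait]  node(5,4) S=134.3140 payoff=0.0000 vs cont=0.0000 → 0.0000 [wait]  node(5,5) S=207.7339 payoff=0.0000 vs cont=0.0000 → 0.0000 [wait]  ⇒ S*(5)=36.3047
t_4: node(4,0) S=29.1924 payoff=40.3776 vs cont=40.2115 → 40.3776 [stop]  node(4,1) S=45.1498 payoff=24.4202 vs cont=25.7205 → 25.7205 [wait]  node(4,2) S=69.8300 payoff=0.0000 vs cont=10.9428 → 10.9428 [wait]  node(4,3) S=108.0011 payoff=0.0000 vs cont=2.2030 → 2.2030 [wait]  node(4,4) S=167.0376 payoff=0.0000 vs cont=0.0000 → 0.0000 [wait]  ⇒ S*(4)=29.1924
t_3: node(3,0) S=36.3047 payoff=33.2653 vs cont=33.6845 → 33.6845 [wait]  node(3,1) S=56.1499 payoff=13.4201 vs cont=19.0081 → 19.0081 [wait]  node(3,2) S=86.8431 payoff=0.0000 vs cont=6.9831 → 6.9831 [wait]  node(3,3) S=134.3140 payoff=0.0000 vs cont=1.2062 → 1.2062 [wait]  ⇒ S*(3)=-
t_2: node(2,0) S=45.1498 payoff=24.4202 vs cont=26.9986 → 26.9986 [wait]  node(2,1) S=69.8300 payoff=0.0000 vs cont=13.5506 → 13.5506 [wait]  node(2,2) S=108.0011 payoff=0.0000 vs cont=4.3664 → 4.3664 [wait]  ⇒ S*(2)=-
t_1: node(1,0) S=56.1499 payoff=13.4201 vs cont=20.8816 → 20.8816 [wait]  node(1,1) S=86.8431 payoff=0.0000 vs cont=9.3847 → 9.3847 [wait]  ⇒ S*(1)=-
t_0: node(0,0) S=69.8300 payoff=0.0000 vs cont=15.6573 → 15.6573 [wait]  ⇒ S*(0)=-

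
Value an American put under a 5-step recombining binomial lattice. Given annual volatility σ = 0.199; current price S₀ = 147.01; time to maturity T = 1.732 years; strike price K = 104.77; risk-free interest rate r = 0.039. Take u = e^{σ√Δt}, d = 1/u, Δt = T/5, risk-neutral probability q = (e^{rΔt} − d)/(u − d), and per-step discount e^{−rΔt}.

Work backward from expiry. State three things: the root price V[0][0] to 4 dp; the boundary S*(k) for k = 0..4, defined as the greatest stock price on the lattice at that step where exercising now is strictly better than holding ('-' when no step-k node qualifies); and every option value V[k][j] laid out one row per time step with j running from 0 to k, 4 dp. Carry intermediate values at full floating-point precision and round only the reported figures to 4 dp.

params: Δt=0.34640 u=1.12426 d=0.88948 q=0.52868 e^(-rΔt)=0.98658
t_5 payoffs: 22.9202 1.3155 0.0000 0.0000 0.0000 0.0000
t_4: node(4,0) S=92.0203 payoff=12.7497 vs cont=11.3439 → 12.7497 [stop]  node(4,1) S=116.3095 payoff=0.0000 vs cont=0.6117 → 0.6117 [wait]  node(4,2) S=147.0100 payoff=0.0000 vs cont=0.0000 → 0.0000 [wait]  node(4,3) S=185.8141 payoff=0.0000 vs cont=0.0000 → 0.0000 [wait]  node(4,4) S=234.8607 payoff=0.0000 vs cont=0.0000 → 0.0000 [wait]  ⇒ S*(4)=92.0203
t_3: node(3,0) S=103.4545 payoff=1.3155 vs cont=6.2476 → 6.2476 [wait]  node(3,1) S=130.7618 payoff=0.0000 vs cont=0.2844 → 0.2844 [wait]  node(3,2) S=165.2771 payoff=0.0000 vs cont=0.0000 → 0.0000 [wait]  node(3,3) S=208.9029 payoff=0.0000 vs cont=0.0000 → 0.0000 [wait]  ⇒ S*(3)=-
t_2: node(2,0) S=116.3095 payoff=0.0000 vs cont=3.0534 → 3.0534 [wait]  node(2,1) S=147.0100 payoff=0.0000 vs cont=0.1323 → 0.1323 [wait]  node(2,2) S=185.8141 payoff=0.0000 vs cont=0.0000 → 0.0000 [wait]  ⇒ S*(2)=-
t_1: node(1,0) S=130.7618 payoff=0.0000 vs cont=1.4888 → 1.4888 [wait]  node(1,1) S=165.2771 payoff=0.0000 vs cont=0.0615 → 0.0615 [wait]  ⇒ S*(1)=-
t_0: node(0,0) S=147.0100 payoff=0.0000 vs cont=0.7244 → 0.7244 [wait]  ⇒ S*(0)=-

price = 0.7244
boundary = - - - - 92.0203
tree:
0.7244
1.4888 0.0615
3.0534 0.1323 0.0000
6.2476 0.2844 0.0000 0.0000
12.7497 0.6117 0.0000 0.0000 0.0000
22.9202 1.3155 0.0000 0.0000 0.0000 0.0000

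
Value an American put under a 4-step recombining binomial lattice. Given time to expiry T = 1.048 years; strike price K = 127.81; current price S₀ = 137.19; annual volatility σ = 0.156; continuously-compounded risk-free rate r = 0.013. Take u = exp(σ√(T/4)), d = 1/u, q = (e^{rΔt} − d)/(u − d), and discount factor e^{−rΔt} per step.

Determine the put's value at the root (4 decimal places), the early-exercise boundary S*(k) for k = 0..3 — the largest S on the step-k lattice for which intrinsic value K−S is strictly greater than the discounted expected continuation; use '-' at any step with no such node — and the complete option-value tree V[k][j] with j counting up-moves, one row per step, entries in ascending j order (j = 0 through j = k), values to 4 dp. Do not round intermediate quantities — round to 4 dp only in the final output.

price = 4.4341
boundary = - - - 107.9660
tree:
4.4341
7.5822 1.3337
12.5596 2.6839 0.0000
19.8440 5.4011 0.0000 0.0000
28.1298 10.8693 0.0000 0.0000 0.0000

params: Δt=0.26200 u=1.08312 d=0.92325 q=0.50139 e^(-rΔt)=0.99660
t_4 payoffs: 28.1298 10.8693 0.0000 0.0000 0.0000
t_3: node(3,0) S=107.9660 payoff=19.8440 vs cont=19.4094 → 19.8440 [stop]  node(3,1) S=126.6613 payoff=1.1487 vs cont=5.4011 → 5.4011 [wait]  node(3,2) S=148.5939 payoff=0.0000 vs cont=0.0000 → 0.0000 [wait]  node(3,3) S=174.3242 payoff=0.0000 vs cont=0.0000 → 0.0000 [wait]  ⇒ S*(3)=107.9660
t_2: node(2,0) S=116.9407 payoff=10.8693 vs cont=12.5596 → 12.5596 [wait]  node(2,1) S=137.1900 payoff=0.0000 vs cont=2.6839 → 2.6839 [wait]  node(2,2) S=160.9457 payoff=0.0000 vs cont=0.0000 → 0.0000 [wait]  ⇒ S*(2)=-
t_1: node(1,0) S=126.6613 payoff=1.1487 vs cont=7.5822 → 7.5822 [wait]  node(1,1) S=148.5939 payoff=0.0000 vs cont=1.3337 → 1.3337 [wait]  ⇒ S*(1)=-
t_0: node(0,0) S=137.1900 payoff=0.0000 vs cont=4.4341 → 4.4341 [wait]  ⇒ S*(0)=-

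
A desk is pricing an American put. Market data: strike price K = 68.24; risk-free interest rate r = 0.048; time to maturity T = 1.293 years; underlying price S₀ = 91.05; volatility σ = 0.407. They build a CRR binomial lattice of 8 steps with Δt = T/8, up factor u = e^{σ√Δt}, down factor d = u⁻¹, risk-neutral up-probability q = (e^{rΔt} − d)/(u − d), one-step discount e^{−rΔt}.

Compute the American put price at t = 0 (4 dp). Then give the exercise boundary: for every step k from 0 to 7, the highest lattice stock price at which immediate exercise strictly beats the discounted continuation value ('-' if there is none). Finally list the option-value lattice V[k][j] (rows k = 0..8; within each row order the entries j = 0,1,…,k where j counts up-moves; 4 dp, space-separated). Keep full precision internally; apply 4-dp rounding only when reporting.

price = 4.6700
boundary = - - - - - 40.1766 47.3189 55.7309
tree:
4.6700
7.1130 2.1290
10.5692 3.5265 0.6667
15.2376 5.7401 1.2129 0.0925
21.1642 9.1365 2.1953 0.1804 0.0000
28.0634 14.1171 3.9501 0.3515 0.0000 0.0000
34.1276 20.9211 7.0584 0.6850 0.0000 0.0000 0.0000
39.2765 28.0634 12.5091 1.3350 0.0000 0.0000 0.0000 0.0000
43.6482 34.1276 20.9211 2.6017 0.0000 0.0000 0.0000 0.0000 0.0000

Δt=0.16162  u=1.17777  d=0.84906  q=0.48288  discount=0.99227
step 8 (expiry): payoffs max(K−S,0) = 43.6482 34.1276 20.9211 2.6017 0.0000 0.0000 0.0000 0.0000 0.0000
step 7: (k=7,j=0): S=28.9635, (K−S)⁺=39.2765, hold=38.7491 ⇒ V=39.2765 exercise | (k=7,j=1): S=40.1766, (K−S)⁺=28.0634, hold=27.5360 ⇒ V=28.0634 exercise | (k=7,j=2): S=55.7309, (K−S)⁺=12.5091, hold=11.9817 ⇒ V=12.5091 exercise | (k=7,j=3): S=77.3070, (K−S)⁺=0.0000, hold=1.3350 ⇒ V=1.3350 continue | (k=7,j=4): S=107.2362, (K−S)⁺=0.0000, hold=0.0000 ⇒ V=0.0000 continue | (k=7,j=5): S=148.7523, (K−S)⁺=0.0000, hold=0.0000 ⇒ V=0.0000 continue | (k=7,j=6): S=206.3414, (K−S)⁺=0.0000, hold=0.0000 ⇒ V=0.0000 continue | (k=7,j=7): S=286.2259, (K−S)⁺=0.0000, hold=0.0000 ⇒ V=0.0000 continue  boundary S*=55.7309
step 6: (k=6,j=0): S=34.1124, (K−S)⁺=34.1276, hold=33.6002 ⇒ V=34.1276 exercise | (k=6,j=1): S=47.3189, (K−S)⁺=20.9211, hold=20.3937 ⇒ V=20.9211 exercise | (k=6,j=2): S=65.6383, (K−S)⁺=2.6017, hold=7.0584 ⇒ V=7.0584 continue | (k=6,j=3): S=91.0500, (K−S)⁺=0.0000, hold=0.6850 ⇒ V=0.6850 continue | (k=6,j=4): S=126.2998, (K−S)⁺=0.0000, hold=0.0000 ⇒ V=0.0000 continue | (k=6,j=5): S=175.1963, (K−S)⁺=0.0000, hold=0.0000 ⇒ V=0.0000 continue | (k=6,j=6): S=243.0231, (K−S)⁺=0.0000, hold=0.0000 ⇒ V=0.0000 continue  boundary S*=47.3189
step 5: (k=5,j=0): S=40.1766, (K−S)⁺=28.0634, hold=27.5360 ⇒ V=28.0634 exercise | (k=5,j=1): S=55.7309, (K−S)⁺=12.5091, hold=14.1171 ⇒ V=14.1171 continue | (k=5,j=2): S=77.3070, (K−S)⁺=0.0000, hold=3.9501 ⇒ V=3.9501 continue | (k=5,j=3): S=107.2362, (K−S)⁺=0.0000, hold=0.3515 ⇒ V=0.3515 continue | (k=5,j=4): S=148.7523, (K−S)⁺=0.0000, hold=0.0000 ⇒ V=0.0000 continue | (k=5,j=5): S=206.3414, (K−S)⁺=0.0000, hold=0.0000 ⇒ V=0.0000 continue  boundary S*=40.1766
step 4: (k=4,j=0): S=47.3189, (K−S)⁺=20.9211, hold=21.1642 ⇒ V=21.1642 continue | (k=4,j=1): S=65.6383, (K−S)⁺=2.6017, hold=9.1365 ⇒ V=9.1365 continue | (k=4,j=2): S=91.0500, (K−S)⁺=0.0000, hold=2.1953 ⇒ V=2.1953 continue | (k=4,j=3): S=126.2998, (K−S)⁺=0.0000, hold=0.1804 ⇒ V=0.1804 continue | (k=4,j=4): S=175.1963, (K−S)⁺=0.0000, hold=0.0000 ⇒ V=0.0000 continue  boundary S*=-
step 3: (k=3,j=0): S=55.7309, (K−S)⁺=12.5091, hold=15.2376 ⇒ V=15.2376 continue | (k=3,j=1): S=77.3070, (K−S)⁺=0.0000, hold=5.7401 ⇒ V=5.7401 continue | (k=3,j=2): S=107.2362, (K−S)⁺=0.0000, hold=1.2129 ⇒ V=1.2129 continue | (k=3,j=3): S=148.7523, (K−S)⁺=0.0000, hold=0.0925 ⇒ V=0.0925 continue  boundary S*=-
step 2: (k=2,j=0): S=65.6383, (K−S)⁺=2.6017, hold=10.5692 ⇒ V=10.5692 continue | (k=2,j=1): S=91.0500, (K−S)⁺=0.0000, hold=3.5265 ⇒ V=3.5265 continue | (k=2,j=2): S=126.2998, (K−S)⁺=0.0000, hold=0.6667 ⇒ V=0.6667 continue  boundary S*=-
step 1: (k=1,j=0): S=77.3070, (K−S)⁺=0.0000, hold=7.1130 ⇒ V=7.1130 continue | (k=1,j=1): S=107.2362, (K−S)⁺=0.0000, hold=2.1290 ⇒ V=2.1290 continue  boundary S*=-
step 0: (k=0,j=0): S=91.0500, (K−S)⁺=0.0000, hold=4.6700 ⇒ V=4.6700 continue  boundary S*=-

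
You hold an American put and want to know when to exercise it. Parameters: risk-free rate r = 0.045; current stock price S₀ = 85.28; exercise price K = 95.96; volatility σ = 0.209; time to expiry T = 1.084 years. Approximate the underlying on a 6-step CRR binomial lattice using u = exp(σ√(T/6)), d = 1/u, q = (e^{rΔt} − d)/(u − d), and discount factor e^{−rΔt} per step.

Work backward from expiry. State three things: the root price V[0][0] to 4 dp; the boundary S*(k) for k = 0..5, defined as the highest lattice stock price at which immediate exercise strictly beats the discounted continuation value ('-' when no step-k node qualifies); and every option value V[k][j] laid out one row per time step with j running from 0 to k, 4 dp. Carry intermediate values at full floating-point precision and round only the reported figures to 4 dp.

price = 12.3592
boundary = - 78.0309 71.3980 78.0309 71.3980 78.0309
tree:
12.3592
17.9291 7.4858
24.5620 11.8360 3.6459
30.6311 17.9291 6.4786 1.1263
36.1843 24.5620 11.0917 2.3839 0.0000
41.2655 30.6311 17.9291 5.0458 0.0000 0.0000
45.9147 36.1843 24.5620 10.6800 0.0000 0.0000 0.0000

Δt=0.18067, u=1.09290, d=0.91500, q=0.52369, disc=e^(-rΔt)=0.99190
k=6 terminal: V=max(K-S,0) → 45.9147 36.1843 24.5620 10.6800 0.0000 0.0000 0.0000
k=5: j=0 S=54.6945 intr=41.2655 cont=40.4885 V=41.2655[EX]; j=1 S=65.3289 intr=30.6311 cont=29.8541 V=30.6311[EX]; j=2 S=78.0309 intr=17.9291 cont=17.1521 V=17.9291[EX]; j=3 S=93.2026 intr=2.7574 cont=5.0458 V=5.0458[hold]; j=4 S=111.3241 intr=0.0000 cont=0.0000 V=0.0000[hold]; j=5 S=132.9690 intr=0.0000 cont=0.0000 V=0.0000[hold]  S*(5)=78.0309
k=4: j=0 S=59.7757 intr=36.1843 cont=35.4073 V=36.1843[EX]; j=1 S=71.3980 intr=24.5620 cont=23.7850 V=24.5620[EX]; j=2 S=85.2800 intr=10.6800 cont=11.0917 V=11.0917[hold]; j=3 S=101.8611 intr=0.0000 cont=2.3839 V=2.3839[hold]; j=4 S=121.6662 intr=0.0000 cont=0.0000 V=0.0000[hold]  S*(4)=71.3980
k=3: j=0 S=65.3289 intr=30.6311 cont=29.8541 V=30.6311[EX]; j=1 S=78.0309 intr=17.9291 cont=17.3660 V=17.9291[EX]; j=2 S=93.2026 intr=2.7574 cont=6.4786 V=6.4786[hold]; j=3 S=111.3241 intr=0.0000 cont=1.1263 V=1.1263[hold]  S*(3)=78.0309
k=2: j=0 S=71.3980 intr=24.5620 cont=23.7850 V=24.5620[EX]; j=1 S=85.2800 intr=10.6800 cont=11.8360 V=11.8360[hold]; j=2 S=101.8611 intr=0.0000 cont=3.6459 V=3.6459[hold]  S*(2)=71.3980
k=1: j=0 S=78.0309 intr=17.9291 cont=17.7526 V=17.9291[EX]; j=1 S=93.2026 intr=2.7574 cont=7.4858 V=7.4858[hold]  S*(1)=78.0309
k=0: j=0 S=85.2800 intr=10.6800 cont=12.3592 V=12.3592[hold]  S*(0)=-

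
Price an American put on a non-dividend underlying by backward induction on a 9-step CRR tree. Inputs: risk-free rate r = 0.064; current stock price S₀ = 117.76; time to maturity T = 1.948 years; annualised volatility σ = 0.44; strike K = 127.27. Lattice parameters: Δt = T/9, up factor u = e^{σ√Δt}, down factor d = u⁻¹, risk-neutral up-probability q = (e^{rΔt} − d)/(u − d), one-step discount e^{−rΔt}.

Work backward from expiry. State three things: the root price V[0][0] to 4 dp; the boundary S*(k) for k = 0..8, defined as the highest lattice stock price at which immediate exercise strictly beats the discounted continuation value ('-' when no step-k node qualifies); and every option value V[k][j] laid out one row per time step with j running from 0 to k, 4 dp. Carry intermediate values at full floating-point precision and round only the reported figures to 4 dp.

price = 27.7913
boundary = - - - 63.7225 78.1978 63.7225 78.1978 63.7225 78.1978
tree:
27.7913
37.7003 17.9806
49.7003 25.9363 9.9787
63.5475 36.3044 15.5802 4.2672
75.3433 49.0722 23.6777 7.3572 1.0808
84.9555 63.5475 34.8023 12.4462 2.1189 0.0000
92.7884 75.3433 49.0722 20.5233 4.1543 0.0000 0.0000
99.1713 84.9555 63.5475 32.6336 8.1450 0.0000 0.0000 0.0000
104.3727 92.7884 75.3433 49.0722 15.9690 0.0000 0.0000 0.0000 0.0000
108.6113 99.1713 84.9555 63.5475 31.3087 0.0000 0.0000 0.0000 0.0000 0.0000

Δt=0.21644, u=1.22716, d=0.81489, q=0.48284, disc=e^(-rΔt)=0.98624
k=9 terminal: V=max(K-S,0) → 108.6113 99.1713 84.9555 63.5475 31.3087 0.0000 0.0000 0.0000 0.0000 0.0000
k=8: j=0 S=22.8973 intr=104.3727 cont=102.6219 V=104.3727[EX]; j=1 S=34.4816 intr=92.7884 cont=91.0376 V=92.7884[EX]; j=2 S=51.9267 intr=75.3433 cont=73.5924 V=75.3433[EX]; j=3 S=78.1978 intr=49.0722 cont=47.3214 V=49.0722[EX]; j=4 S=117.7600 intr=9.5100 cont=15.9690 V=15.9690[hold]; j=5 S=177.3378 intr=0.0000 cont=0.0000 V=0.0000[hold]; j=6 S=267.0575 intr=0.0000 cont=0.0000 V=0.0000[hold]; j=7 S=402.1686 intr=0.0000 cont=0.0000 V=0.0000[hold]; j=8 S=605.6359 intr=0.0000 cont=0.0000 V=0.0000[hold]  S*(8)=78.1978
k=7: j=0 S=28.0987 intr=99.1713 cont=97.4205 V=99.1713[EX]; j=1 S=42.3145 intr=84.9555 cont=83.2047 V=84.9555[EX]; j=2 S=63.7225 intr=63.5475 cont=61.7967 V=63.5475[EX]; j=3 S=95.9613 intr=31.3087 cont=32.6336 V=32.6336[hold]; j=4 S=144.5105 intr=0.0000 cont=8.1450 V=8.1450[hold]; j=5 S=217.6221 intr=0.0000 cont=0.0000 V=0.0000[hold]; j=6 S=327.7226 intr=0.0000 cont=0.0000 V=0.0000[hold]; j=7 S=493.5258 intr=0.0000 cont=0.0000 V=0.0000[hold]  S*(7)=63.7225
k=6: j=0 S=34.4816 intr=92.7884 cont=91.0376 V=92.7884[EX]; j=1 S=51.9267 intr=75.3433 cont=73.5924 V=75.3433[EX]; j=2 S=78.1978 intr=49.0722 cont=47.9523 V=49.0722[EX]; j=3 S=117.7600 intr=9.5100 cont=20.5233 V=20.5233[hold]; j=4 S=177.3378 intr=0.0000 cont=4.1543 V=4.1543[hold]; j=5 S=267.0575 intr=0.0000 cont=0.0000 V=0.0000[hold]; j=6 S=402.1686 intr=0.0000 cont=0.0000 V=0.0000[hold]  S*(6)=78.1978
k=5: j=0 S=42.3145 intr=84.9555 cont=83.2047 V=84.9555[EX]; j=1 S=63.7225 intr=63.5475 cont=61.7967 V=63.5475[EX]; j=2 S=95.9613 intr=31.3087 cont=34.8023 V=34.8023[hold]; j=3 S=144.5105 intr=0.0000 cont=12.4462 V=12.4462[hold]; j=4 S=217.6221 intr=0.0000 cont=2.1189 V=2.1189[hold]; j=5 S=327.7226 intr=0.0000 cont=0.0000 V=0.0000[hold]  S*(5)=63.7225
k=4: j=0 S=51.9267 intr=75.3433 cont=73.5924 V=75.3433[EX]; j=1 S=78.1978 intr=49.0722 cont=48.9850 V=49.0722[EX]; j=2 S=117.7600 intr=9.5100 cont=23.6777 V=23.6777[hold]; j=3 S=177.3378 intr=0.0000 cont=7.3572 V=7.3572[hold]; j=4 S=267.0575 intr=0.0000 cont=1.0808 V=1.0808[hold]  S*(4)=78.1978
k=3: j=0 S=63.7225 intr=63.5475 cont=61.7967 V=63.5475[EX]; j=1 S=95.9613 intr=31.3087 cont=36.3044 V=36.3044[hold]; j=2 S=144.5105 intr=0.0000 cont=15.5802 V=15.5802[hold]; j=3 S=217.6221 intr=0.0000 cont=4.2672 V=4.2672[hold]  S*(3)=63.7225
k=2: j=0 S=78.1978 intr=49.0722 cont=49.7003 V=49.7003[hold]; j=1 S=117.7600 intr=9.5100 cont=25.9363 V=25.9363[hold]; j=2 S=177.3378 intr=0.0000 cont=9.9787 V=9.9787[hold]  S*(2)=-
k=1: j=0 S=95.9613 intr=31.3087 cont=37.7003 V=37.7003[hold]; j=1 S=144.5105 intr=0.0000 cont=17.9806 V=17.9806[hold]  S*(1)=-
k=0: j=0 S=117.7600 intr=9.5100 cont=27.7913 V=27.7913[hold]  S*(0)=-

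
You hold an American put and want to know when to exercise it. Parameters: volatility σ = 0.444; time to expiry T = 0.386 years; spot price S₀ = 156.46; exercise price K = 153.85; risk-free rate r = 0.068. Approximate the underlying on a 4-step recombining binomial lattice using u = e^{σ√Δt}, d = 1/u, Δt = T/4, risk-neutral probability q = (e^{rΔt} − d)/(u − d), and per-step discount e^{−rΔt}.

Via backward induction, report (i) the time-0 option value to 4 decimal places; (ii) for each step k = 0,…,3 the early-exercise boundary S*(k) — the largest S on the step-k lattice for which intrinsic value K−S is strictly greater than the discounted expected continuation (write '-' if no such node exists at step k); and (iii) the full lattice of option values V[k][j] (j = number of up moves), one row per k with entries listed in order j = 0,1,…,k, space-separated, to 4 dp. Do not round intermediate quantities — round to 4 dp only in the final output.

params: Δt=0.09650 u=1.14789 d=0.87116 q=0.48936 e^(-rΔt)=0.99346
t_4 payoffs: 63.7342 35.1086 0.0000 0.0000 0.0000
t_3: node(3,0) S=103.4431 payoff=50.4069 vs cont=49.4006 → 50.4069 [stop]  node(3,1) S=136.3022 payoff=17.5478 vs cont=17.8105 → 17.8105 [wait]  node(3,2) S=179.5990 payoff=0.0000 vs cont=0.0000 → 0.0000 [wait]  node(3,3) S=236.6492 payoff=0.0000 vs cont=0.0000 → 0.0000 [wait]  ⇒ S*(3)=103.4431
t_2: node(2,0) S=118.7414 payoff=35.1086 vs cont=34.2300 → 35.1086 [stop]  node(2,1) S=156.4600 payoff=0.0000 vs cont=9.0352 → 9.0352 [wait]  node(2,2) S=206.1600 payoff=0.0000 vs cont=0.0000 → 0.0000 [wait]  ⇒ S*(2)=118.7414
t_1: node(1,0) S=136.3022 payoff=17.5478 vs cont=22.2030 → 22.2030 [wait]  node(1,1) S=179.5990 payoff=0.0000 vs cont=4.5835 → 4.5835 [wait]  ⇒ S*(1)=-
t_0: node(0,0) S=156.4600 payoff=0.0000 vs cont=13.4919 → 13.4919 [wait]  ⇒ S*(0)=-

price = 13.4919
boundary = - - 118.7414 103.4431
tree:
13.4919
22.2030 4.5835
35.1086 9.0352 0.0000
50.4069 17.8105 0.0000 0.0000
63.7342 35.1086 0.0000 0.0000 0.0000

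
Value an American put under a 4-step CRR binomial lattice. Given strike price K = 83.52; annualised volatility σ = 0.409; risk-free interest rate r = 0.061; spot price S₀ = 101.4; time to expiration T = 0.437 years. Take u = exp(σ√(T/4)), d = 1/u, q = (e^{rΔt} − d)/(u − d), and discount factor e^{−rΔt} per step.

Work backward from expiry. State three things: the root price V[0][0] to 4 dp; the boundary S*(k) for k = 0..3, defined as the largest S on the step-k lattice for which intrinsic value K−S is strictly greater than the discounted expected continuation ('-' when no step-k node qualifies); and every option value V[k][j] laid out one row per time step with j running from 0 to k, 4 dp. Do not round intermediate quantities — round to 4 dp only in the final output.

Δt=0.10925, u=1.14475, d=0.87355, q=0.49091, disc=e^(-rΔt)=0.99336
k=4 terminal: V=max(K-S,0) → 24.4734 6.1422 0.0000 0.0000 0.0000
k=3: j=0 S=67.5936 intr=15.9264 cont=15.3717 V=15.9264[EX]; j=1 S=88.5783 intr=0.0000 cont=3.1062 V=3.1062[hold]; j=2 S=116.0777 intr=0.0000 cont=0.0000 V=0.0000[hold]; j=3 S=152.1145 intr=0.0000 cont=0.0000 V=0.0000[hold]  S*(3)=67.5936
k=2: j=0 S=77.3778 intr=6.1422 cont=9.5689 V=9.5689[hold]; j=1 S=101.4000 intr=0.0000 cont=1.5708 V=1.5708[hold]; j=2 S=132.8800 intr=0.0000 cont=0.0000 V=0.0000[hold]  S*(2)=-
k=1: j=0 S=88.5783 intr=0.0000 cont=5.6051 V=5.6051[hold]; j=1 S=116.0777 intr=0.0000 cont=0.7944 V=0.7944[hold]  S*(1)=-
k=0: j=0 S=101.4000 intr=0.0000 cont=3.2219 V=3.2219[hold]  S*(0)=-

price = 3.2219
boundary = - - - 67.5936
tree:
3.2219
5.6051 0.7944
9.5689 1.5708 0.0000
15.9264 3.1062 0.0000 0.0000
24.4734 6.1422 0.0000 0.0000 0.0000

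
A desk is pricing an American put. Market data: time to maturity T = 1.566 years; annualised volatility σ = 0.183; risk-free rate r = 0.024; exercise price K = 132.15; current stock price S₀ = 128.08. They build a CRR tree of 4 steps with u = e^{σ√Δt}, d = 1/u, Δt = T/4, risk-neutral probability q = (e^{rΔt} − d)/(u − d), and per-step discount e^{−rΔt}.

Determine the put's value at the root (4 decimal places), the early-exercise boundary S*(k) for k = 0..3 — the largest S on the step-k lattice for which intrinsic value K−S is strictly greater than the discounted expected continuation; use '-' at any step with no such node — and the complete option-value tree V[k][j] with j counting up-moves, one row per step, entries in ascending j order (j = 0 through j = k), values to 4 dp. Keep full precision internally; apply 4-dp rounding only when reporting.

Δt=0.39150, u=1.12132, d=0.89181, q=0.51254, disc=e^(-rΔt)=0.99065
k=4 terminal: V=max(K-S,0) → 51.1343 30.2849 4.0700 0.0000 0.0000
k=3: j=0 S=90.8442 intr=41.3058 cont=40.0699 V=41.3058[EX]; j=1 S=114.2229 intr=17.9271 cont=16.6912 V=17.9271[EX]; j=2 S=143.6182 intr=0.0000 cont=1.9654 V=1.9654[hold]; j=3 S=180.5782 intr=0.0000 cont=0.0000 V=0.0000[hold]  S*(3)=114.2229
k=2: j=0 S=101.8651 intr=30.2849 cont=29.0491 V=30.2849[EX]; j=1 S=128.0800 intr=4.0700 cont=9.6550 V=9.6550[hold]; j=2 S=161.0413 intr=0.0000 cont=0.9491 V=0.9491[hold]  S*(2)=101.8651
k=1: j=0 S=114.2229 intr=17.9271 cont=19.5269 V=19.5269[hold]; j=1 S=143.6182 intr=0.0000 cont=5.1443 V=5.1443[hold]  S*(1)=-
k=0: j=0 S=128.0800 intr=4.0700 cont=12.0416 V=12.0416[hold]  S*(0)=-

price = 12.0416
boundary = - - 101.8651 114.2229
tree:
12.0416
19.5269 5.1443
30.2849 9.6550 0.9491
41.3058 17.9271 1.9654 0.0000
51.1343 30.2849 4.0700 0.0000 0.0000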